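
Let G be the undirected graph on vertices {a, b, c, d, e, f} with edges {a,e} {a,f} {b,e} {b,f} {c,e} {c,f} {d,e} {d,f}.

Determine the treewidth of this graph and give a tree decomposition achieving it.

The largest bag has 3 vertices, giving width 2; this decomposition certifies tw(G) ≤ 2. Since f–a–e–d–f is a cycle in G, G is not acyclic. Forests are exactly the graphs of treewidth ≤ 1, so tw(G) ≥ 2. Combining the bounds, tw(G) = 2.

Treewidth 2.
One such decomposition:
Bags: B1 = {a, e, f}  B2 = {d, e, f}  B3 = {b, e, f}  B4 = {c, e, f}
Tree: B1–B2, B2–B3, B3–B4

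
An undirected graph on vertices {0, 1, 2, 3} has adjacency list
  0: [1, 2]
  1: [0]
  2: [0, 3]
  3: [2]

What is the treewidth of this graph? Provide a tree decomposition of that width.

Each bag holds 2 vertices, so the decomposition has width 1, which upper-bounds the treewidth. G has an edge, so its treewidth is at least 1. Therefore the treewidth is 1.

Treewidth 1.
Bags: B1 = {2, 3}  B2 = {0, 2}  B3 = {0, 1}
Tree: B1–B2, B2–B3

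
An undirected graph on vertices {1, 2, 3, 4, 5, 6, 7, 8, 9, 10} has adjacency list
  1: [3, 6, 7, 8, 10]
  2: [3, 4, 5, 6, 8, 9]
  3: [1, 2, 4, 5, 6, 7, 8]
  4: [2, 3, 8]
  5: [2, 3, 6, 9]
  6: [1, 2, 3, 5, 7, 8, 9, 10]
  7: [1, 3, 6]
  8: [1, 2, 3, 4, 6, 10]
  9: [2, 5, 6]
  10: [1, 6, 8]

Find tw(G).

3

A width-3 tree decomposition is:
Bags: B1 = {2, 3, 4, 8}  B2 = {2, 3, 6, 8}  B3 = {1, 3, 6, 8}  B4 = {1, 6, 8, 10}  B5 = {2, 3, 5, 6}  B6 = {1, 3, 6, 7}  B7 = {2, 5, 6, 9}
Tree: B1–B2, B2–B3, B3–B4, B2–B5, B3–B6, B5–B7
Each bag holds 4 vertices, so the decomposition has width 3, which upper-bounds the treewidth. Conversely, {2, 3, 4, 8} is a clique of size 4, and the vertices of any clique must share a bag in every tree decomposition; so some bag has ≥ 4 vertices and tw(G) ≥ 3. Hence tw(G) = 3 exactly.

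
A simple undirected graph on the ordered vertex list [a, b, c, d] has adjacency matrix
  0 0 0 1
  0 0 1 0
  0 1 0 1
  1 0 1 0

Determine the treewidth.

1

A width-1 tree decomposition is:
Bags: B1 = {c, d}  B2 = {a, d}  B3 = {b, c}
Tree: B1–B2, B1–B3
Every bag has size at most 2, so the width is 2 − 1 = 1 and tw(G) ≤ 1. G has an edge, so its treewidth is at least 1. Therefore the treewidth is 1.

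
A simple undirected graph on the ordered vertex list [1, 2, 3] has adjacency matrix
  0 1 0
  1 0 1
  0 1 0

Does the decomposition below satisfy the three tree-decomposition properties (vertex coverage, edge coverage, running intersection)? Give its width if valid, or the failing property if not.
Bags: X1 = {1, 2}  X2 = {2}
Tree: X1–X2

A tree decomposition must satisfy three properties: every vertex lies in some bag; for every edge, both endpoints lie together in some bag; and for every vertex, the bags containing it form a connected subtree. Here vertex 3 appears in no bag, so the decomposition is invalid.

No — vertex 3 appears in no bag.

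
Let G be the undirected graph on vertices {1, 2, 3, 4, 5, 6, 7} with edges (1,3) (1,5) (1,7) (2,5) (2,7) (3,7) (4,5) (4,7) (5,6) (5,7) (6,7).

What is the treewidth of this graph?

A width-2 tree decomposition is:
Bags: B1 = {4, 5, 7}  B2 = {1, 5, 7}  B3 = {2, 5, 7}  B4 = {1, 3, 7}  B5 = {5, 6, 7}
Tree: B1–B2, B1–B3, B2–B4, B1–B5
Each bag holds 3 vertices, so the decomposition has width 2, which upper-bounds the treewidth. For the lower bound, the 3 vertices {1, 3, 7} are pairwise adjacent, and any tree decomposition puts a clique entirely inside one bag — forcing width ≥ 2. The upper and lower bounds meet at 2, so that is the treewidth.

2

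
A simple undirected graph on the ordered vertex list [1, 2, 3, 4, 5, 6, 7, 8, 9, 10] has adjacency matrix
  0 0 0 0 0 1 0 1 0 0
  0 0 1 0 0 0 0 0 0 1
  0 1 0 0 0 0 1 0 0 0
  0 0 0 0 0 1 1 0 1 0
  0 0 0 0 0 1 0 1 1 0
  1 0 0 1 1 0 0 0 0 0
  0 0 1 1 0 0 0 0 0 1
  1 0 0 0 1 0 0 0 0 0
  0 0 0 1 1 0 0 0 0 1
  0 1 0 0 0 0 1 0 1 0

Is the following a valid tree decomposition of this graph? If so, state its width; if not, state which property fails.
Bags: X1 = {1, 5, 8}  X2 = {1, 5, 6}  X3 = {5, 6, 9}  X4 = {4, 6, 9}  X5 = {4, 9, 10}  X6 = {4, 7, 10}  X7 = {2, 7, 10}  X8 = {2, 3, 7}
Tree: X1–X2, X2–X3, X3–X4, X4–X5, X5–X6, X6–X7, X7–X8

Yes; width 2.

Every vertex of G appears in some bag (union = {1, 2, 3, 4, 5, 6, 7, 8, 9, 10}); every edge is covered by a bag; and for each vertex v the set of bags containing v is connected in the bag tree. The decomposition is therefore valid. The largest bag has 3 vertices, so the width is 2.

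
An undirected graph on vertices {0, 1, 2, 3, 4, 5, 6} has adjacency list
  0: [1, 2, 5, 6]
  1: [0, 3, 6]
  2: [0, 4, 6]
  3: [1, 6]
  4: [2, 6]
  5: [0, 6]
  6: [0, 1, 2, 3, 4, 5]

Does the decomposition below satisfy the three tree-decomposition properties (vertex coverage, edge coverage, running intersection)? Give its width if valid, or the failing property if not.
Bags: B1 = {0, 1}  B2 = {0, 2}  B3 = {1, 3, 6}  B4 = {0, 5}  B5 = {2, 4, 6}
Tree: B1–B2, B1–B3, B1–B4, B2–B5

No — edge (6,0) lies in no bag.

A tree decomposition must satisfy three properties: every vertex lies in some bag; for every edge, both endpoints lie together in some bag; and for every vertex, the bags containing it form a connected subtree. Here edge (6,0) lies in no bag, so the decomposition is invalid.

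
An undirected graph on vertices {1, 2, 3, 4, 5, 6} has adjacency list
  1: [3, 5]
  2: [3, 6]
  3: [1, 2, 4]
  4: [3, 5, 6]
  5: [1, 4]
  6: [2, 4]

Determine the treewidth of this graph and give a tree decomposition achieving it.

Every bag has size at most 3, so the width is 3 − 1 = 2 and tw(G) ≤ 2. Since 1–5–4–3–1 is a cycle in G, G is not acyclic. Forests are exactly the graphs of treewidth ≤ 1, so tw(G) ≥ 2. Therefore the treewidth is 2.

Treewidth 2.
One such decomposition:
Bags: B1 = {1, 3, 5}  B2 = {3, 4, 5}  B3 = {2, 3, 4}  B4 = {2, 4, 6}
Tree: B1–B2, B2–B3, B3–B4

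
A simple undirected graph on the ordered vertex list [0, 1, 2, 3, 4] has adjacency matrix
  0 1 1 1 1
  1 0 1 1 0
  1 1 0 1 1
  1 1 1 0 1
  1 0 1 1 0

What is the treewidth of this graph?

A width-3 tree decomposition is:
Bags: B1 = {0, 2, 3, 4}  B2 = {0, 1, 2, 3}
Tree: B1–B2
Each bag holds 4 vertices, so the decomposition has width 3, which upper-bounds the treewidth. Conversely, {0, 1, 2, 3} is a clique of size 4, and the vertices of any clique must share a bag in every tree decomposition; so some bag has ≥ 4 vertices and tw(G) ≥ 3. Hence tw(G) = 3 exactly.

3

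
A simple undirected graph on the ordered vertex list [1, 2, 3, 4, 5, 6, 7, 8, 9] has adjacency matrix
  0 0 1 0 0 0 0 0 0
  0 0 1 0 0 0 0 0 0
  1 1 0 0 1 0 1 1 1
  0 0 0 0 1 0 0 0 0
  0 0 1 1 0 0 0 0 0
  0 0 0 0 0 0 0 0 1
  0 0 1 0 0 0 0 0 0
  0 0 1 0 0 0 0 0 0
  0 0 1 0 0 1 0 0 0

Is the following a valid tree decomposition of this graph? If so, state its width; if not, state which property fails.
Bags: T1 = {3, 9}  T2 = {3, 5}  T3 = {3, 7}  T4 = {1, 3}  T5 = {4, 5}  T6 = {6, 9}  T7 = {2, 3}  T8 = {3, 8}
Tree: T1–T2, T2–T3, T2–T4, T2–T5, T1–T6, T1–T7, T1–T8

Every vertex of G appears in some bag (union = {1, 2, 3, 4, 5, 6, 7, 8, 9}); every edge is covered by a bag; and for each vertex v the set of bags containing v is connected in the bag tree. The decomposition is therefore valid. The largest bag has 2 vertices, so the width is 1.

Yes; width 1.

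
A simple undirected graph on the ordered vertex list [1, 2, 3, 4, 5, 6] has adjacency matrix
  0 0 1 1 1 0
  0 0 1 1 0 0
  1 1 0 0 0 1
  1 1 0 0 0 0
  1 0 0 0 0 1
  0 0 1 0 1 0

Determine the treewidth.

A width-2 tree decomposition is:
Bags: B1 = {2, 3, 4}  B2 = {1, 3, 4}  B3 = {1, 3, 6}  B4 = {1, 5, 6}
Tree: B1–B2, B2–B3, B3–B4
The largest bag has 3 vertices, giving width 2; this decomposition certifies tw(G) ≤ 2. For the lower bound, G contains the cycle 2–4–1–3–2, so G is not a forest; only forests have treewidth ≤ 1, hence tw(G) ≥ 2. The upper and lower bounds meet at 2, so that is the treewidth.

2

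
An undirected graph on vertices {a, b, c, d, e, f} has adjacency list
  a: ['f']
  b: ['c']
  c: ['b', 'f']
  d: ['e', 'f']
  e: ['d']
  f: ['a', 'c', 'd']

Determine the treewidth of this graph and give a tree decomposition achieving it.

Every bag has size at most 2, so the width is 2 − 1 = 1 and tw(G) ≤ 1. Any graph with an edge has treewidth ≥ 1, and G has the edge c–f. Therefore the treewidth is 1.

Treewidth 1.
One optimal decomposition is:
Bags: B1 = {c, f}  B2 = {a, f}  B3 = {b, c}  B4 = {d, f}  B5 = {d, e}
Tree: B1–B2, B1–B3, B1–B4, B4–B5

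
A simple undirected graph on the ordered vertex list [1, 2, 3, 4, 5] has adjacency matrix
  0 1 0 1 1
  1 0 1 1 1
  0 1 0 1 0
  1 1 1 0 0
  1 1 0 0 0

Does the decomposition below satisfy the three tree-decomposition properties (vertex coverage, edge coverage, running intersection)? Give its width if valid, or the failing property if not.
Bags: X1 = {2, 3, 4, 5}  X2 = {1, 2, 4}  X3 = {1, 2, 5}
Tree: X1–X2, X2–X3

No — bags containing vertex 5 are not connected in the tree.

A tree decomposition must satisfy three properties: every vertex lies in some bag; for every edge, both endpoints lie together in some bag; and for every vertex, the bags containing it form a connected subtree. Here bags containing vertex 5 are not connected in the tree, so the decomposition is invalid.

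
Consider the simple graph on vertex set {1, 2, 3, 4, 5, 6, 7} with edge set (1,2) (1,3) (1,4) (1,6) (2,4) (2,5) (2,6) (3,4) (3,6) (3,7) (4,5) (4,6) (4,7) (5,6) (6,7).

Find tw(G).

A width-3 tree decomposition is:
Bags: B1 = {3, 4, 6, 7}  B2 = {1, 3, 4, 6}  B3 = {1, 2, 4, 6}  B4 = {2, 4, 5, 6}
Tree: B1–B2, B2–B3, B3–B4
Each bag holds 4 vertices, so the decomposition has width 3, which upper-bounds the treewidth. On the other hand G contains the 4-clique {1, 2, 4, 6}. A clique must lie in a single bag of any decomposition, so no decomposition can have width below 3. Hence tw(G) = 3 exactly.

3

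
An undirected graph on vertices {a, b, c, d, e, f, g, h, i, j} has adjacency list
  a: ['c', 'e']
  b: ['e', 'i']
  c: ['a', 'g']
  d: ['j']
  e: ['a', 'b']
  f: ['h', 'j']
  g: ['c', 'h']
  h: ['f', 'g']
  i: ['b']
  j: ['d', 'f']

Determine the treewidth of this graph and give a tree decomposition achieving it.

Treewidth 1.
Bags: B1 = {d, j}  B2 = {f, j}  B3 = {f, h}  B4 = {g, h}  B5 = {c, g}  B6 = {a, c}  B7 = {a, e}  B8 = {b, e}  B9 = {b, i}
Tree: B1–B2, B2–B3, B3–B4, B4–B5, B5–B6, B6–B7, B7–B8, B8–B9

Every bag has size at most 2, so the width is 2 − 1 = 1 and tw(G) ≤ 1. G has an edge, so its treewidth is at least 1. Therefore the treewidth is 1.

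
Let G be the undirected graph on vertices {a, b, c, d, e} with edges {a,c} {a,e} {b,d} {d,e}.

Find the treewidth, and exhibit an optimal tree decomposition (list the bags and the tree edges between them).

Treewidth 1.
Bags: B1 = {b, d}  B2 = {d, e}  B3 = {a, e}  B4 = {a, c}
Tree: B1–B2, B2–B3, B3–B4

Each bag holds 2 vertices, so the decomposition has width 1, which upper-bounds the treewidth. Any graph with an edge has treewidth ≥ 1, and G has the edge b–d. Combining the bounds, tw(G) = 1.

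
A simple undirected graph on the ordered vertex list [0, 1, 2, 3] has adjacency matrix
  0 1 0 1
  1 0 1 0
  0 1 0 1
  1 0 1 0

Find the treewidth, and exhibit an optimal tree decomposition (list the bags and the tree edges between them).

Treewidth 2.
Bags: B1 = {1, 2, 3}  B2 = {0, 1, 3}
Tree: B1–B2

The largest bag has 3 vertices, giving width 2; this decomposition certifies tw(G) ≤ 2. Since 1–2–3–0–1 is a cycle in G, G is not acyclic. Forests are exactly the graphs of treewidth ≤ 1, so tw(G) ≥ 2. The upper and lower bounds meet at 2, so that is the treewidth.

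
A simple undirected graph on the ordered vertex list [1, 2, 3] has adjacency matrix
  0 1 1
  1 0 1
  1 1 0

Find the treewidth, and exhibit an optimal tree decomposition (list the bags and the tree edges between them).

Treewidth 2.
One optimal decomposition is:
Bags: B1 = {1, 2, 3}
Tree: (single bag)

With just one bag of size 3, the width is 3 − 1 = 2, so tw(G) ≤ 2. On the other hand G contains the 3-clique {1, 2, 3}. A clique must lie in a single bag of any decomposition, so no decomposition can have width below 2. Therefore the treewidth is 2.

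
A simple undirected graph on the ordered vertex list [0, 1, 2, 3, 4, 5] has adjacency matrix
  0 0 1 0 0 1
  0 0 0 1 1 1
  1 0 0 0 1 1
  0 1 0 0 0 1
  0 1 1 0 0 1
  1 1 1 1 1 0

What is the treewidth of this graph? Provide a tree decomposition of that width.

Treewidth 2.
Bags: B1 = {1, 4, 5}  B2 = {1, 3, 5}  B3 = {2, 4, 5}  B4 = {0, 2, 5}
Tree: B1–B2, B1–B3, B3–B4

Every bag has size at most 3, so the width is 3 − 1 = 2 and tw(G) ≤ 2. For the lower bound, the 3 vertices {0, 2, 5} are pairwise adjacent, and any tree decomposition puts a clique entirely inside one bag — forcing width ≥ 2. Hence tw(G) = 2 exactly.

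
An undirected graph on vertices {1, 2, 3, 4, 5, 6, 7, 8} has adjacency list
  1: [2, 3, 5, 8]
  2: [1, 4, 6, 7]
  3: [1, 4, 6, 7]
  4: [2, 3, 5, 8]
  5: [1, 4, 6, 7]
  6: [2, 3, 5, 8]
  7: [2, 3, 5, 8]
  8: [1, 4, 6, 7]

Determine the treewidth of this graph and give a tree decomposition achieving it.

Treewidth 4.
One optimal decomposition is:
Bags: B1 = {2, 3, 5, 6, 8}  B2 = {2, 3, 5, 7, 8}  B3 = {1, 2, 3, 5, 8}  B4 = {2, 3, 4, 5, 8}
Tree: B1–B2, B2–B3, B3–B4

Every bag has size at most 5, so the width is 5 − 1 = 4 and tw(G) ≤ 4. For the lower bound: the 5 vertex sets {2,6}, {7,8}, {1,5}, {3}, {4} are disjoint, each induces a connected subgraph, and every pair is joined by at least one edge of G. Contracting each set to a single vertex therefore yields K_{5} as a minor, and since treewidth is minor-monotone, tw(G) ≥ tw(K_{5}) = 4. Combining the bounds, tw(G) = 4.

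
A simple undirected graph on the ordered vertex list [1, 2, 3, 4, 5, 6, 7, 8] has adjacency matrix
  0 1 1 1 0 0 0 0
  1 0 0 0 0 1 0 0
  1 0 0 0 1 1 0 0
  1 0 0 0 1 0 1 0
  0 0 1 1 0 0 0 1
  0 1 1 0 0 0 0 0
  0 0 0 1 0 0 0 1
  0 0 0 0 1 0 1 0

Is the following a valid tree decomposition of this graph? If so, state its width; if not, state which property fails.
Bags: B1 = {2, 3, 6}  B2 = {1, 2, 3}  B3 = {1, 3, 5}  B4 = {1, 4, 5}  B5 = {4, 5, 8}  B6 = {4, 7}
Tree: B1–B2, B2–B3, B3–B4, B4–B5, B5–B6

A tree decomposition must satisfy three properties: every vertex lies in some bag; for every edge, both endpoints lie together in some bag; and for every vertex, the bags containing it form a connected subtree. Here edge (8,7) lies in no bag, so the decomposition is invalid.

No — edge (8,7) lies in no bag.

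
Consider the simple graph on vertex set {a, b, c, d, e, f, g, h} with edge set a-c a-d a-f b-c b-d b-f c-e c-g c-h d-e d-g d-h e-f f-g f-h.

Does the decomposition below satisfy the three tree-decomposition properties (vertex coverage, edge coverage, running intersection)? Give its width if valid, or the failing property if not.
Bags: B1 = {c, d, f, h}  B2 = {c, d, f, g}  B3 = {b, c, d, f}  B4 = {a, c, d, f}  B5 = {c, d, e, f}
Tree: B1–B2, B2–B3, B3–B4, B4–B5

Yes; width 3.

Every vertex of G appears in some bag (union = {a, b, c, d, e, f, g, h}); every edge is covered by a bag; and for each vertex v the set of bags containing v is connected in the bag tree. The decomposition is therefore valid. The largest bag has 4 vertices, so the width is 3.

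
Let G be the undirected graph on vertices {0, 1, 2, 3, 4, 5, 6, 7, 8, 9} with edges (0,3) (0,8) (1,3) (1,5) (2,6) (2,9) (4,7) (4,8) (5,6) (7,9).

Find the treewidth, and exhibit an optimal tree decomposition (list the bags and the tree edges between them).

Each bag holds 3 vertices, so the decomposition has width 2, which upper-bounds the treewidth. The edges 8–4–7–9–2–6–5–1–3–0–8 form a cycle, so G is not a tree and its treewidth is at least 2. Hence tw(G) = 2 exactly.

Treewidth 2.
Bags: B1 = {4, 7, 8}  B2 = {7, 8, 9}  B3 = {2, 8, 9}  B4 = {2, 6, 8}  B5 = {5, 6, 8}  B6 = {1, 5, 8}  B7 = {1, 3, 8}  B8 = {0, 3, 8}
Tree: B1–B2, B2–B3, B3–B4, B4–B5, B5–B6, B6–B7, B7–B8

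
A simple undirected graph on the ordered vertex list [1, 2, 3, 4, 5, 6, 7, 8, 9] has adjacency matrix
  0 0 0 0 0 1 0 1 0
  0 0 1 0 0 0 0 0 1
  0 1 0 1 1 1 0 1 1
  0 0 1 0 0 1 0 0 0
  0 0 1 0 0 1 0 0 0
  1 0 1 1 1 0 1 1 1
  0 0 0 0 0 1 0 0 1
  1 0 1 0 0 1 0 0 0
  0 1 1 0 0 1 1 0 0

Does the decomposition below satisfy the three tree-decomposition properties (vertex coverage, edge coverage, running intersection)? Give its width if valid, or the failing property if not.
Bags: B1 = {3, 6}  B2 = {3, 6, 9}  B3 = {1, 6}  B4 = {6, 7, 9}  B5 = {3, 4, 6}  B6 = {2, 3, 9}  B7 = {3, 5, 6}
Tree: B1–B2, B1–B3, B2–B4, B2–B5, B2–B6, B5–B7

A tree decomposition must satisfy three properties: every vertex lies in some bag; for every edge, both endpoints lie together in some bag; and for every vertex, the bags containing it form a connected subtree. Here vertex 8 appears in no bag, so the decomposition is invalid.

No — vertex 8 appears in no bag.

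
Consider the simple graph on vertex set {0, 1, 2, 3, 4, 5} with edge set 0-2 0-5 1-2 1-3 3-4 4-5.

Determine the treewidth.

A width-2 tree decomposition is:
Bags: B1 = {3, 4, 5}  B2 = {0, 3, 5}  B3 = {0, 2, 3}  B4 = {1, 2, 3}
Tree: B1–B2, B2–B3, B3–B4
The largest bag has 3 vertices, giving width 2; this decomposition certifies tw(G) ≤ 2. Since 3–4–5–0–2–1–3 is a cycle in G, G is not acyclic. Forests are exactly the graphs of treewidth ≤ 1, so tw(G) ≥ 2. The upper and lower bounds meet at 2, so that is the treewidth.

2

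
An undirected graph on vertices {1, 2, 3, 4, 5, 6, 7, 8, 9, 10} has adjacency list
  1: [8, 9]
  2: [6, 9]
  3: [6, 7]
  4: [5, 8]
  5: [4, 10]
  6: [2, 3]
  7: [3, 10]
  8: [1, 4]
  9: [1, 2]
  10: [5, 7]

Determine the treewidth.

2

A width-2 tree decomposition is:
Bags: B1 = {3, 6, 7}  B2 = {6, 7, 10}  B3 = {5, 6, 10}  B4 = {4, 5, 6}  B5 = {4, 6, 8}  B6 = {1, 6, 8}  B7 = {1, 6, 9}  B8 = {2, 6, 9}
Tree: B1–B2, B2–B3, B3–B4, B4–B5, B5–B6, B6–B7, B7–B8
Each bag holds 3 vertices, so the decomposition has width 2, which upper-bounds the treewidth. Since 6–3–7–10–5–4–8–1–9–2–6 is a cycle in G, G is not acyclic. Forests are exactly the graphs of treewidth ≤ 1, so tw(G) ≥ 2. Hence tw(G) = 2 exactly.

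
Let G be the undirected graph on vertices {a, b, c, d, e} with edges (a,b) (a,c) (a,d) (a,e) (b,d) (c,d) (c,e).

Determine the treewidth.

2

A width-2 tree decomposition is:
Bags: B1 = {a, b, d}  B2 = {a, c, d}  B3 = {a, c, e}
Tree: B1–B2, B2–B3
Every bag has size at most 3, so the width is 3 − 1 = 2 and tw(G) ≤ 2. On the other hand G contains the 3-clique {a, c, d}. A clique must lie in a single bag of any decomposition, so no decomposition can have width below 2. Therefore the treewidth is 2.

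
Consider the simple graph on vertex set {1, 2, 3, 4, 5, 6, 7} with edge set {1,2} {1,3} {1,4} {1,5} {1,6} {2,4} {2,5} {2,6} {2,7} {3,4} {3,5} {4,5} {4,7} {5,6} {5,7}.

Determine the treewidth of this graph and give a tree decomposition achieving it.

Treewidth 3.
One such decomposition:
Bags: B1 = {1, 2, 4, 5}  B2 = {2, 4, 5, 7}  B3 = {1, 2, 5, 6}  B4 = {1, 3, 4, 5}
Tree: B1–B2, B1–B3, B1–B4

Each bag holds 4 vertices, so the decomposition has width 3, which upper-bounds the treewidth. For the lower bound, the 4 vertices {1, 2, 4, 5} are pairwise adjacent, and any tree decomposition puts a clique entirely inside one bag — forcing width ≥ 3. Combining the bounds, tw(G) = 3.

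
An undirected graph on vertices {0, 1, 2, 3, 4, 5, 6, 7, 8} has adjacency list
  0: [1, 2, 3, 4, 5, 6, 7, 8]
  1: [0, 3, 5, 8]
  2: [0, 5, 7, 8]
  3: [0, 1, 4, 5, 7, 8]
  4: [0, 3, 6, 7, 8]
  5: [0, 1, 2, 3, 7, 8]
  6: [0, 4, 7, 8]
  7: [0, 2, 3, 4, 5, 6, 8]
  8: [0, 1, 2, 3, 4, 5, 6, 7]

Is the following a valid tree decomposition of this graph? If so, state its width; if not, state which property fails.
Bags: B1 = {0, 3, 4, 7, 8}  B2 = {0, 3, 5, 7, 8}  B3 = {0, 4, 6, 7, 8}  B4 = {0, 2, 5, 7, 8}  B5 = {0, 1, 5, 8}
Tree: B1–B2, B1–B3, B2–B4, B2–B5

No — edge (3,1) lies in no bag.

A tree decomposition must satisfy three properties: every vertex lies in some bag; for every edge, both endpoints lie together in some bag; and for every vertex, the bags containing it form a connected subtree. Here edge (3,1) lies in no bag, so the decomposition is invalid.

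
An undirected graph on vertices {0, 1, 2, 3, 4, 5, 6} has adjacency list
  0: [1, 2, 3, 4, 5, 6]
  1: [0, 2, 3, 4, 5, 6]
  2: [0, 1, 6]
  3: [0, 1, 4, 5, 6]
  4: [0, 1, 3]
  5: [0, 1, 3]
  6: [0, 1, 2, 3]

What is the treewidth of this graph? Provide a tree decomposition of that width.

Treewidth 3.
One such decomposition:
Bags: B1 = {0, 1, 3, 4}  B2 = {0, 1, 3, 6}  B3 = {0, 1, 2, 6}  B4 = {0, 1, 3, 5}
Tree: B1–B2, B2–B3, B1–B4

Each bag holds 4 vertices, so the decomposition has width 3, which upper-bounds the treewidth. On the other hand G contains the 4-clique {0, 1, 2, 6}. A clique must lie in a single bag of any decomposition, so no decomposition can have width below 3. The upper and lower bounds meet at 3, so that is the treewidth.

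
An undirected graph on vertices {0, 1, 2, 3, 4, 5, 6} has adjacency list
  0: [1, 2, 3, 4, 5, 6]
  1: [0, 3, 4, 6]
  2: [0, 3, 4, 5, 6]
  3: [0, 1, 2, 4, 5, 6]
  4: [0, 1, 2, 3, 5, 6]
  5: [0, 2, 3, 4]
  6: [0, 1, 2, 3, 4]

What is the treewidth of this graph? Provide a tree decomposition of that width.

Every bag has size at most 5, so the width is 5 − 1 = 4 and tw(G) ≤ 4. On the other hand G contains the 5-clique {0, 1, 3, 4, 6}. A clique must lie in a single bag of any decomposition, so no decomposition can have width below 4. Combining the bounds, tw(G) = 4.

Treewidth 4.
One such decomposition:
Bags: B1 = {0, 1, 3, 4, 6}  B2 = {0, 2, 3, 4, 6}  B3 = {0, 2, 3, 4, 5}
Tree: B1–B2, B2–B3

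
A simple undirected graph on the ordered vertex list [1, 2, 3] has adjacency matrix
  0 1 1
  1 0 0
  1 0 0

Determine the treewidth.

1

A width-1 tree decomposition is:
Bags: B1 = {1, 2}  B2 = {1, 3}
Tree: B1–B2
The largest bag has 2 vertices, giving width 1; this decomposition certifies tw(G) ≤ 1. G has an edge, so its treewidth is at least 1. Combining the bounds, tw(G) = 1.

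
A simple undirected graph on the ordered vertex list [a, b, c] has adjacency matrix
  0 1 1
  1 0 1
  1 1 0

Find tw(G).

2

A width-2 tree decomposition is:
Bags: B1 = {a, b, c}
Tree: (single bag)
A single bag containing all 3 vertices is trivially a valid decomposition of width 2. For the lower bound, the 3 vertices {a, b, c} are pairwise adjacent, and any tree decomposition puts a clique entirely inside one bag — forcing width ≥ 2. Hence tw(G) = 2 exactly.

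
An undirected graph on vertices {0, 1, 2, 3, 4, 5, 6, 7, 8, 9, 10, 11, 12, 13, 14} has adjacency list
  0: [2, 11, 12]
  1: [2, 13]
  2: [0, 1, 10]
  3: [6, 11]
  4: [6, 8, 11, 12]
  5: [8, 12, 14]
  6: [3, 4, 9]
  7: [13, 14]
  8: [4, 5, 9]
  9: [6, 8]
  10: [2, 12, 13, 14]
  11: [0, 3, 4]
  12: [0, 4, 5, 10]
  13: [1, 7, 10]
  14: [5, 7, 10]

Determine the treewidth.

A width-3 tree decomposition is:
Bags: B1 = {1, 2, 7, 13}  B2 = {2, 7, 10, 13}  B3 = {2, 7, 10, 14}  B4 = {0, 2, 10, 14}  B5 = {0, 10, 12, 14}  B6 = {0, 5, 12, 14}  B7 = {0, 5, 11, 12}  B8 = {4, 5, 11, 12}  B9 = {4, 5, 8, 11}  B10 = {3, 4, 8, 11}  B11 = {3, 4, 6, 8}  B12 = {3, 6, 8, 9}
Tree: B1–B2, B2–B3, B3–B4, B4–B5, B5–B6, B6–B7, B7–B8, B8–B9, B9–B10, B10–B11, B11–B12
Every bag has size at most 4, so the width is 4 − 1 = 3 and tw(G) ≤ 3. For the lower bound: the 4 vertex sets {1,7,13}, {2}, {10}, {0,5,12,14} are disjoint, each induces a connected subgraph, and every pair is joined by at least one edge of G. Contracting each set to a single vertex therefore yields K_{4} as a minor, and since treewidth is minor-monotone, tw(G) ≥ tw(K_{4}) = 3. Hence tw(G) = 3 exactly.

3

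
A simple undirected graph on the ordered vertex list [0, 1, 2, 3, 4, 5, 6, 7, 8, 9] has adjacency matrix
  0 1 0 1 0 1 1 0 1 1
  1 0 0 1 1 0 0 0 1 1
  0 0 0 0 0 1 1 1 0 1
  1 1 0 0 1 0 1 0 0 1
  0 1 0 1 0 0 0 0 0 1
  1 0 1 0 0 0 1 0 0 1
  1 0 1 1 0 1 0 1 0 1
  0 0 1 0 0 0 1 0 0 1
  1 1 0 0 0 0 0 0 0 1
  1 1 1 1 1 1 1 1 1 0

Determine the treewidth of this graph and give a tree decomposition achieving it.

Treewidth 3.
One optimal decomposition is:
Bags: B1 = {0, 1, 8, 9}  B2 = {0, 1, 3, 9}  B3 = {0, 3, 6, 9}  B4 = {0, 5, 6, 9}  B5 = {2, 5, 6, 9}  B6 = {1, 3, 4, 9}  B7 = {2, 6, 7, 9}
Tree: B1–B2, B2–B3, B3–B4, B4–B5, B2–B6, B5–B7

Each bag holds 4 vertices, so the decomposition has width 3, which upper-bounds the treewidth. Conversely, {0, 1, 8, 9} is a clique of size 4, and the vertices of any clique must share a bag in every tree decomposition; so some bag has ≥ 4 vertices and tw(G) ≥ 3. Hence tw(G) = 3 exactly.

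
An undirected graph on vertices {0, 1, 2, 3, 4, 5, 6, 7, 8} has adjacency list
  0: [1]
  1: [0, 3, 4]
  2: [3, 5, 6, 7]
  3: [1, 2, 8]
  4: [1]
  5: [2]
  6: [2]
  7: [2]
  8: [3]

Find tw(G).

1

A width-1 tree decomposition is:
Bags: B1 = {3, 8}  B2 = {1, 3}  B3 = {1, 4}  B4 = {2, 3}  B5 = {2, 5}  B6 = {2, 6}  B7 = {2, 7}  B8 = {0, 1}
Tree: B1–B2, B2–B3, B1–B4, B4–B5, B5–B6, B6–B7, B3–B8
Each bag holds 2 vertices, so the decomposition has width 1, which upper-bounds the treewidth. Since G has at least one edge (e.g. 8–3), it is not an edgeless graph, so tw(G) ≥ 1. Hence tw(G) = 1 exactly.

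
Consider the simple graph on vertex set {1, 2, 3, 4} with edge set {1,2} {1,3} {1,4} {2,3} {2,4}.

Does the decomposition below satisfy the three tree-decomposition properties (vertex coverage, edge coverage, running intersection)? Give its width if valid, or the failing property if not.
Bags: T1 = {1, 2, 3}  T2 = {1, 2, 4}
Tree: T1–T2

Every vertex of G appears in some bag (union = {1, 2, 3, 4}); every edge is covered by a bag; and for each vertex v the set of bags containing v is connected in the bag tree. The decomposition is therefore valid. The largest bag has 3 vertices, so the width is 2.

Yes; width 2.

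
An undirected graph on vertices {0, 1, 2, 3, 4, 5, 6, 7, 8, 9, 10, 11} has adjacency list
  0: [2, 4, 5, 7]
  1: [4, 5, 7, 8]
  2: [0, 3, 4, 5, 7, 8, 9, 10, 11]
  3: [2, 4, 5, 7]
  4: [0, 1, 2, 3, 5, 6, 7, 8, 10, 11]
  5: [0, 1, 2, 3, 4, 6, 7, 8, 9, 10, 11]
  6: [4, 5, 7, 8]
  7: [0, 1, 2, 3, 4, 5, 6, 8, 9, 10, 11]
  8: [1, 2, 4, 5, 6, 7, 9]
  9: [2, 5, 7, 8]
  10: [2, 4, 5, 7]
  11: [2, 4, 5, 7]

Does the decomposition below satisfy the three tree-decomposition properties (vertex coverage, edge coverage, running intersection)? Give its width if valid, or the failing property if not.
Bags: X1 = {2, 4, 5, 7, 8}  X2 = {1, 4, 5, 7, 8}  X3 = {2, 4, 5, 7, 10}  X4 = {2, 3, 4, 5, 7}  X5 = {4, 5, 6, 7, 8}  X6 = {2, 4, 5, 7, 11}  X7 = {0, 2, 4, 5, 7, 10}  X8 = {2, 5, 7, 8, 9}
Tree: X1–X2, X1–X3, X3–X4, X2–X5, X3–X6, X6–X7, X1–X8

A tree decomposition must satisfy three properties: every vertex lies in some bag; for every edge, both endpoints lie together in some bag; and for every vertex, the bags containing it form a connected subtree. Here bags containing vertex 10 are not connected in the tree, so the decomposition is invalid.

No — bags containing vertex 10 are not connected in the tree.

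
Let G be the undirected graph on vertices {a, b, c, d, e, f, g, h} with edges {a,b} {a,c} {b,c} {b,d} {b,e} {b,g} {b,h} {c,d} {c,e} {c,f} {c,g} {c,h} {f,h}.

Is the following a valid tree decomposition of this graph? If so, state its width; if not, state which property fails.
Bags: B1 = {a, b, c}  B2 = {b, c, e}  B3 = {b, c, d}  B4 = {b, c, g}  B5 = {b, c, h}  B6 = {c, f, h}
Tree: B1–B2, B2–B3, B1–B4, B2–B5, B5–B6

Yes; width 2.

Vertex coverage: the bags together contain {a, b, c, d, e, f, g, h}, the full vertex set. Edge coverage: each edge of G has both endpoints in at least one bag. Running intersection: for every vertex, the bags containing it form a connected subtree. All three properties hold, so this is a valid tree decomposition of width max|bag| − 1 = 2, and hence tw(G) ≤ 2.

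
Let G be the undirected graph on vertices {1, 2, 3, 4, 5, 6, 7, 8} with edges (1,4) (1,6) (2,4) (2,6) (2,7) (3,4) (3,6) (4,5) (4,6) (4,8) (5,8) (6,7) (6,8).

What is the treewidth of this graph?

2

A width-2 tree decomposition is:
Bags: B1 = {2, 4, 6}  B2 = {3, 4, 6}  B3 = {4, 6, 8}  B4 = {4, 5, 8}  B5 = {1, 4, 6}  B6 = {2, 6, 7}
Tree: B1–B2, B1–B3, B3–B4, B3–B5, B1–B6
Every bag has size at most 3, so the width is 3 − 1 = 2 and tw(G) ≤ 2. Conversely, {4, 5, 8} is a clique of size 3, and the vertices of any clique must share a bag in every tree decomposition; so some bag has ≥ 3 vertices and tw(G) ≥ 2. Combining the bounds, tw(G) = 2.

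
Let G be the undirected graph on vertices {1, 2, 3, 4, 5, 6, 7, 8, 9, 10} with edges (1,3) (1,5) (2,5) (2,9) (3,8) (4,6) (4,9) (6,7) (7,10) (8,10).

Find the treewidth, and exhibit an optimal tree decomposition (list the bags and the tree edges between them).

Each bag holds 3 vertices, so the decomposition has width 2, which upper-bounds the treewidth. The edges 2–5–1–3–8–10–7–6–4–9–2 form a cycle, so G is not a tree and its treewidth is at least 2. Therefore the treewidth is 2.

Treewidth 2.
Bags: B1 = {1, 2, 5}  B2 = {1, 2, 3}  B3 = {2, 3, 8}  B4 = {2, 8, 10}  B5 = {2, 7, 10}  B6 = {2, 6, 7}  B7 = {2, 4, 6}  B8 = {2, 4, 9}
Tree: B1–B2, B2–B3, B3–B4, B4–B5, B5–B6, B6–B7, B7–B8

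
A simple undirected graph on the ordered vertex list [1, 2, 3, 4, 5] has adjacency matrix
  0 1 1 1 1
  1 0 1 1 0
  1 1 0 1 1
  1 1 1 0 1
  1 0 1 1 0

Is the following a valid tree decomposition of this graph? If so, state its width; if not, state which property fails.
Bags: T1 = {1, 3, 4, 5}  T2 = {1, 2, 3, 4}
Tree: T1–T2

Checking the three conditions: (i) the bags cover all of {1, 2, 3, 4, 5}; (ii) for each edge, some bag contains both endpoints; (iii) the bags containing any fixed vertex form a subtree. All hold, so the decomposition is valid with width 4 − 1 = 3.

Yes; width 3.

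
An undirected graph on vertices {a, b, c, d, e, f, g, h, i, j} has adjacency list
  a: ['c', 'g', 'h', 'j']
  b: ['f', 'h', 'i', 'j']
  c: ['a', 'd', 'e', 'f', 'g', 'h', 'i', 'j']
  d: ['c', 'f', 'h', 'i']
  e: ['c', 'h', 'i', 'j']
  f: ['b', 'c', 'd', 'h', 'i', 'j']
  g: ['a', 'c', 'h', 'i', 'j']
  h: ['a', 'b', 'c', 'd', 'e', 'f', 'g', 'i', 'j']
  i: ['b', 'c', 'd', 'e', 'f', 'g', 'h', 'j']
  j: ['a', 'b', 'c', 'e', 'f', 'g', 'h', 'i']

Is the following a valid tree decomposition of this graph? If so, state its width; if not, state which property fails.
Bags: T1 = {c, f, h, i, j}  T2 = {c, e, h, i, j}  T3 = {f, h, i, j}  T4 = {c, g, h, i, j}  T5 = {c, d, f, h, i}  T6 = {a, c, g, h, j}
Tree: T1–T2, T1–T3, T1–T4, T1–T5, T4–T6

No — vertex b appears in no bag.

A tree decomposition must satisfy three properties: every vertex lies in some bag; for every edge, both endpoints lie together in some bag; and for every vertex, the bags containing it form a connected subtree. Here vertex b appears in no bag, so the decomposition is invalid.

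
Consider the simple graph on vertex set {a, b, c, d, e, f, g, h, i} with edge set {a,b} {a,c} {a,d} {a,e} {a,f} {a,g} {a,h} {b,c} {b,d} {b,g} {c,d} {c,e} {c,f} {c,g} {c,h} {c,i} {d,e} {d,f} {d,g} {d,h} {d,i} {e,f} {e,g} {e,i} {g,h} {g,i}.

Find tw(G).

A width-4 tree decomposition is:
Bags: B1 = {a, c, d, g, h}  B2 = {a, c, d, e, g}  B3 = {c, d, e, g, i}  B4 = {a, c, d, e, f}  B5 = {a, b, c, d, g}
Tree: B1–B2, B2–B3, B2–B4, B2–B5
Each bag holds 5 vertices, so the decomposition has width 4, which upper-bounds the treewidth. For the lower bound, the 5 vertices {a, c, d, e, g} are pairwise adjacent, and any tree decomposition puts a clique entirely inside one bag — forcing width ≥ 4. Therefore the treewidth is 4.

4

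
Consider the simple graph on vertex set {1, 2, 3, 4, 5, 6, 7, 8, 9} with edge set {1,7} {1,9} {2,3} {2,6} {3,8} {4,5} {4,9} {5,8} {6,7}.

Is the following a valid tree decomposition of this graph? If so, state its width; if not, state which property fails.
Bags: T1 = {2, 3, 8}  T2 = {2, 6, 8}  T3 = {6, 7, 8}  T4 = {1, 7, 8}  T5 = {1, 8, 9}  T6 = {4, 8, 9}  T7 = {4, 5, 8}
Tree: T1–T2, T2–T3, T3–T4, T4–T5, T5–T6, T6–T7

Checking the three conditions: (i) the bags cover all of {1, 2, 3, 4, 5, 6, 7, 8, 9}; (ii) for each edge, some bag contains both endpoints; (iii) the bags containing any fixed vertex form a subtree. All hold, so the decomposition is valid with width 3 − 1 = 2.

Yes; width 2.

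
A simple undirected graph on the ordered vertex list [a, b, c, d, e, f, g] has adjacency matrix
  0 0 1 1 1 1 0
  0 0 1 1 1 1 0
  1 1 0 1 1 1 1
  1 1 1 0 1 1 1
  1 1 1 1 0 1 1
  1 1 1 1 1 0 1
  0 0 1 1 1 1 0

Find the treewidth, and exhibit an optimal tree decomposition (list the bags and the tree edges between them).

Every bag has size at most 5, so the width is 5 − 1 = 4 and tw(G) ≤ 4. Conversely, {c, d, e, f, g} is a clique of size 5, and the vertices of any clique must share a bag in every tree decomposition; so some bag has ≥ 5 vertices and tw(G) ≥ 4. The upper and lower bounds meet at 4, so that is the treewidth.

Treewidth 4.
One optimal decomposition is:
Bags: B1 = {b, c, d, e, f}  B2 = {c, d, e, f, g}  B3 = {a, c, d, e, f}
Tree: B1–B2, B2–B3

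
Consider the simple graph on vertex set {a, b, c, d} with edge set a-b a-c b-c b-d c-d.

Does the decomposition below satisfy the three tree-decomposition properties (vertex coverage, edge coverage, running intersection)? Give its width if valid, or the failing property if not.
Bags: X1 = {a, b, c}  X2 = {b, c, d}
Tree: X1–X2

Every vertex of G appears in some bag (union = {a, b, c, d}); every edge is covered by a bag; and for each vertex v the set of bags containing v is connected in the bag tree. The decomposition is therefore valid. The largest bag has 3 vertices, so the width is 2.

Yes; width 2.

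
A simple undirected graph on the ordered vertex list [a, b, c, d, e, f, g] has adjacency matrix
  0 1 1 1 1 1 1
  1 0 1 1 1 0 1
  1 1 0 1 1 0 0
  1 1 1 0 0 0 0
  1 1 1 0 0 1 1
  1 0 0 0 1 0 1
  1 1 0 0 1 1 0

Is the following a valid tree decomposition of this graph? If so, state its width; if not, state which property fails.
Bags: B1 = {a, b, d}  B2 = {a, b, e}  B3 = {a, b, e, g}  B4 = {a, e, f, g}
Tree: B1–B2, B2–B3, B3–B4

A tree decomposition must satisfy three properties: every vertex lies in some bag; for every edge, both endpoints lie together in some bag; and for every vertex, the bags containing it form a connected subtree. Here vertex c appears in no bag, so the decomposition is invalid.

No — vertex c appears in no bag.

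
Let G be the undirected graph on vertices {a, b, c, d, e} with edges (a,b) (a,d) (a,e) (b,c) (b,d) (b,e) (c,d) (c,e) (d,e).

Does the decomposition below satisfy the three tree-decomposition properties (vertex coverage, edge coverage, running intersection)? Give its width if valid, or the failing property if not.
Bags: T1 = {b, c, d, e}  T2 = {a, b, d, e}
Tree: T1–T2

Every vertex of G appears in some bag (union = {a, b, c, d, e}); every edge is covered by a bag; and for each vertex v the set of bags containing v is connected in the bag tree. The decomposition is therefore valid. The largest bag has 4 vertices, so the width is 3.

Yes; width 3.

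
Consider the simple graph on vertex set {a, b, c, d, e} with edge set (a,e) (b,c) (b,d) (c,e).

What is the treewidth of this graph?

A width-1 tree decomposition is:
Bags: B1 = {a, e}  B2 = {c, e}  B3 = {b, c}  B4 = {b, d}
Tree: B1–B2, B2–B3, B3–B4
Every bag has size at most 2, so the width is 2 − 1 = 1 and tw(G) ≤ 1. G has an edge, so its treewidth is at least 1. Therefore the treewidth is 1.

1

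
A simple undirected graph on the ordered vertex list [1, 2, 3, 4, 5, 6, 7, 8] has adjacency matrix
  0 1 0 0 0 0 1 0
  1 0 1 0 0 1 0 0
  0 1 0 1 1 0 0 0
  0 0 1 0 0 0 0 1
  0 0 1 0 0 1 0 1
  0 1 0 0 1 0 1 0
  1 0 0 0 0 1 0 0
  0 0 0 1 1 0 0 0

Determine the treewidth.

2

A width-2 tree decomposition is:
Bags: B1 = {4, 5, 8}  B2 = {3, 4, 5}  B3 = {3, 5, 6}  B4 = {2, 3, 6}  B5 = {2, 6, 7}  B6 = {1, 2, 7}
Tree: B1–B2, B2–B3, B3–B4, B4–B5, B5–B6
The largest bag has 3 vertices, giving width 2; this decomposition certifies tw(G) ≤ 2. The edges 8–4–3–5–8 form a cycle, so G is not a tree and its treewidth is at least 2. The upper and lower bounds meet at 2, so that is the treewidth.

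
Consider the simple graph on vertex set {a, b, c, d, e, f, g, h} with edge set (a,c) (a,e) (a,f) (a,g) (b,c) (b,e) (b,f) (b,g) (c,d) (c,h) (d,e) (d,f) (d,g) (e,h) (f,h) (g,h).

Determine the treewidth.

A width-4 tree decomposition is:
Bags: B1 = {a, b, d, f, h}  B2 = {a, b, d, g, h}  B3 = {a, b, c, d, h}  B4 = {a, b, d, e, h}
Tree: B1–B2, B2–B3, B3–B4
Each bag holds 5 vertices, so the decomposition has width 4, which upper-bounds the treewidth. For the lower bound: the 5 vertex sets {f,h}, {d,g}, {a,c}, {b}, {e} are disjoint, each induces a connected subgraph, and every pair is joined by at least one edge of G. Contracting each set to a single vertex therefore yields K_{5} as a minor, and since treewidth is minor-monotone, tw(G) ≥ tw(K_{5}) = 4. Combining the bounds, tw(G) = 4.

4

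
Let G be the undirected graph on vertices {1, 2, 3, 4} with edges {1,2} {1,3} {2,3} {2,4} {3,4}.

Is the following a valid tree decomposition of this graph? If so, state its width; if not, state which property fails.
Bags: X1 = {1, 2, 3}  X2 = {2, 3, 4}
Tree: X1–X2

Every vertex of G appears in some bag (union = {1, 2, 3, 4}); every edge is covered by a bag; and for each vertex v the set of bags containing v is connected in the bag tree. The decomposition is therefore valid. The largest bag has 3 vertices, so the width is 2.

Yes; width 2.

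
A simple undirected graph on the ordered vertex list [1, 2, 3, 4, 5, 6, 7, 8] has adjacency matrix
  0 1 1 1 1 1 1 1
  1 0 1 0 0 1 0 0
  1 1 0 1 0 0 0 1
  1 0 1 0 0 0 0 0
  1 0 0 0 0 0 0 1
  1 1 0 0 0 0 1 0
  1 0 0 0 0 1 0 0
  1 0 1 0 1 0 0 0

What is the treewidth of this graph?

2

A width-2 tree decomposition is:
Bags: B1 = {1, 2, 6}  B2 = {1, 6, 7}  B3 = {1, 2, 3}  B4 = {1, 3, 8}  B5 = {1, 3, 4}  B6 = {1, 5, 8}
Tree: B1–B2, B1–B3, B3–B4, B4–B5, B4–B6
Every bag has size at most 3, so the width is 3 − 1 = 2 and tw(G) ≤ 2. Conversely, {1, 3, 8} is a clique of size 3, and the vertices of any clique must share a bag in every tree decomposition; so some bag has ≥ 3 vertices and tw(G) ≥ 2. Therefore the treewidth is 2.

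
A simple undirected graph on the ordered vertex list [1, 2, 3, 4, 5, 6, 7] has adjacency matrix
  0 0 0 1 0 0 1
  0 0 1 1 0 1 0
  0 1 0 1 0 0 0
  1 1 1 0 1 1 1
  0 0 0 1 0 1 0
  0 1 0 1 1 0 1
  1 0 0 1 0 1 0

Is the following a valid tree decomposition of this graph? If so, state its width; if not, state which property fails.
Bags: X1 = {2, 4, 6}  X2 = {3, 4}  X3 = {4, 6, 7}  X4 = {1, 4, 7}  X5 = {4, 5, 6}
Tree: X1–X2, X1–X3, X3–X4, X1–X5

No — edge (2,3) lies in no bag.

A tree decomposition must satisfy three properties: every vertex lies in some bag; for every edge, both endpoints lie together in some bag; and for every vertex, the bags containing it form a connected subtree. Here edge (2,3) lies in no bag, so the decomposition is invalid.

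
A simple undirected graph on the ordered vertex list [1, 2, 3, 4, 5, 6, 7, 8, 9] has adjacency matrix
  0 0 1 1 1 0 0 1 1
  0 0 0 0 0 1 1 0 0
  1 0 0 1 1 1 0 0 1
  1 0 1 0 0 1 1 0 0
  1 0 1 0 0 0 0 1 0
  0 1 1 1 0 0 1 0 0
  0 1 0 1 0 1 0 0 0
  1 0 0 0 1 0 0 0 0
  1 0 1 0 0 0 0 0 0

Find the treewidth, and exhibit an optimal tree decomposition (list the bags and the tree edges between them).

Each bag holds 3 vertices, so the decomposition has width 2, which upper-bounds the treewidth. Conversely, {1, 5, 8} is a clique of size 3, and the vertices of any clique must share a bag in every tree decomposition; so some bag has ≥ 3 vertices and tw(G) ≥ 2. Combining the bounds, tw(G) = 2.

Treewidth 2.
One optimal decomposition is:
Bags: B1 = {1, 3, 9}  B2 = {1, 3, 4}  B3 = {3, 4, 6}  B4 = {4, 6, 7}  B5 = {1, 3, 5}  B6 = {2, 6, 7}  B7 = {1, 5, 8}
Tree: B1–B2, B2–B3, B3–B4, B2–B5, B4–B6, B5–B7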